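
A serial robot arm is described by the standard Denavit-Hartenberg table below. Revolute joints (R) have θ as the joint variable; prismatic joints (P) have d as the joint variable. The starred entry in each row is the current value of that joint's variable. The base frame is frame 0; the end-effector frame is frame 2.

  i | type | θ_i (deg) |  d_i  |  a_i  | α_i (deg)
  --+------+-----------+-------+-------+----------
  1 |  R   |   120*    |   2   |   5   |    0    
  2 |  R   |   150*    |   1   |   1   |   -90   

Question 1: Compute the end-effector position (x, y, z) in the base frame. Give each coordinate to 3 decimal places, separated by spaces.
-2.500 3.330 3.000

after link 1: o_1 = (-2.5000, 4.3301, 2.0000)
after link 2: o_2 = (-2.5000, 3.3301, 3.0000)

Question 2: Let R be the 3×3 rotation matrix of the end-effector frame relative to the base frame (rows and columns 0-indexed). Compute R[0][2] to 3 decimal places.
1.000

End-effector z-axis (col 2 of R) = (1.0000,-0.0000,0.0000)
R[0][2] = 1.0000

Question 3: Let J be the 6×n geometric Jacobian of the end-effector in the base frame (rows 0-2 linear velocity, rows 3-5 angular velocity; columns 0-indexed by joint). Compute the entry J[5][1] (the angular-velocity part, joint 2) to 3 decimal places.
1.000

axis z_1 = (0.0000,0.0000,1.0000); lever o_n−o_1 = (0.0000,-1.0000,1.0000)
cross product → J_v[:, 1] = (1.0000,0.0000,-0.0000)
J_ω[:, 1] = z_1
entry J[5][1] = 1.0000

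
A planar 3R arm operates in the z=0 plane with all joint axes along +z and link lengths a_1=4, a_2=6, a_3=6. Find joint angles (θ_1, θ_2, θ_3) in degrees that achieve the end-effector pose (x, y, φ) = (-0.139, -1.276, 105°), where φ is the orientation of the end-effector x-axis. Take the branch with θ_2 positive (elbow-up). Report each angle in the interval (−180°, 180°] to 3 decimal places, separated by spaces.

wrist centre = target − a_3·(cos φ, sin φ) = (1.4139, -7.0716)
cos θ_2 = (52.0060−4²−6²)/(2·4·6) = 0.0001; θ_2 = 89.9928° (elbow-up)
β = atan2(-7.0716,1.4139) = -78.6932°; ψ = atan2(6.0000,4.0008) = 56.3049°
θ_1 = β − ψ = -134.9981°
θ_3 = φ − θ_1 − θ_2 = 150.0053° (wrapped to (-180°,180°])

-134.998 89.993 150.005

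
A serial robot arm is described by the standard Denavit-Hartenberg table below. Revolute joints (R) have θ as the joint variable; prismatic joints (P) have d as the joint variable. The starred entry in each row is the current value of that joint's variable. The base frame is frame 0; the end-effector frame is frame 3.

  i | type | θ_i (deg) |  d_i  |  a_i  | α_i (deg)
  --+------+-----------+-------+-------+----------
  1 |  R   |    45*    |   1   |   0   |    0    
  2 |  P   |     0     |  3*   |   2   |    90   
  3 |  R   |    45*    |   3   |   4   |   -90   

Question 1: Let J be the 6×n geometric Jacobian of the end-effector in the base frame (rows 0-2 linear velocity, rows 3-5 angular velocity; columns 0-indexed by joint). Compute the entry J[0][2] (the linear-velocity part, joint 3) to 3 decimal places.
-2.000

axis z_2 = (0.7071,-0.7071,0.0000); lever o_n−o_2 = (4.1213,-0.1213,2.8284)
cross product → J_v[:, 2] = (-2.0000,-2.0000,2.8284)
J_ω[:, 2] = z_2
entry J[0][2] = -2.0000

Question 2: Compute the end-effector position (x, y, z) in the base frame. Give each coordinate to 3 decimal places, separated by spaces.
5.536 1.293 6.828

after link 1: o_1 = (0.0000, 0.0000, 1.0000)
after link 2: o_2 = (1.4142, 1.4142, 4.0000)
after link 3: o_3 = (5.5355, 1.2929, 6.8284)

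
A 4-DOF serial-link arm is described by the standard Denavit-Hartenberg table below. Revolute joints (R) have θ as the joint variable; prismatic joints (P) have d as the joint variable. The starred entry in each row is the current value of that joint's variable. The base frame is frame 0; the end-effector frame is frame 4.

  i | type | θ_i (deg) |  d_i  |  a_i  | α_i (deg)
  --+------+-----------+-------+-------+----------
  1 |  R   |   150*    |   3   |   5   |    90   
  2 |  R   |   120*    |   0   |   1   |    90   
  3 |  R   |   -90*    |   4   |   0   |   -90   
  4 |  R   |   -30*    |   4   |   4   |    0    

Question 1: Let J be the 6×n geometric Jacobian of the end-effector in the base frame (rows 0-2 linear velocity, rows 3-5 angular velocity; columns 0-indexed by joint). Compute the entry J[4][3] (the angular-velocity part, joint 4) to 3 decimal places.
axis z_3 = (0.4330,-0.2500,0.8660); lever o_n−o_3 = (-1.5000,-3.1340,4.4641)
cross product → J_v[:, 3] = (1.5981,-3.2321,-1.7321)
J_ω[:, 3] = z_3
entry J[4][3] = -0.2500

-0.250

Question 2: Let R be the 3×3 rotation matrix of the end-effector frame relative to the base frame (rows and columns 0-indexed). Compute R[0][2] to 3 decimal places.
0.433

End-effector z-axis (col 2 of R) = (0.4330,-0.2500,0.8660)
R[0][2] = 0.4330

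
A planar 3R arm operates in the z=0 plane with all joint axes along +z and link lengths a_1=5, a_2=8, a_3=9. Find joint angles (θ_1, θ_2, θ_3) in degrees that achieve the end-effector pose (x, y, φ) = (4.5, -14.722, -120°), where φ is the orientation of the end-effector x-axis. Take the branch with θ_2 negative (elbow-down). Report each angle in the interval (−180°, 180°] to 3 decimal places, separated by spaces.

0.005 -60.005 -60.000

wrist centre = target − a_3·(cos φ, sin φ) = (9.0000, -6.9278)
cos θ_2 = (128.9940−5²−8²)/(2·5·8) = 0.4999; θ_2 = -60.0049° (elbow-down)
β = atan2(-6.9278,9.0000) = -37.5874°; ψ = atan2(-6.9285,8.9994) = -37.5923°
θ_1 = β − ψ = 0.0049°
θ_3 = φ − θ_1 − θ_2 = -60.0000° (wrapped to (-180°,180°])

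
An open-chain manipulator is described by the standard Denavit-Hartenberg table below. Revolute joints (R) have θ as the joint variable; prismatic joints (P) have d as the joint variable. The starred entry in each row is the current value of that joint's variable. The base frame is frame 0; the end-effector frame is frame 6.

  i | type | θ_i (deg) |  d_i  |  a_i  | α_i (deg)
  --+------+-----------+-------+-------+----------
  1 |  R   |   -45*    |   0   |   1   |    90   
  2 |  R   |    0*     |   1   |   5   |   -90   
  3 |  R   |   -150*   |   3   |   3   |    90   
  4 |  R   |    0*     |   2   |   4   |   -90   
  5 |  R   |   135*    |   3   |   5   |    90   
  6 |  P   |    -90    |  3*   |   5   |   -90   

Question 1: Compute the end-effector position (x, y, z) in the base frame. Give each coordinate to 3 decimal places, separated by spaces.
after link 1: o_1 = (0.7071, -0.7071, 0.0000)
after link 2: o_2 = (3.5355, -4.9497, 0.0000)
after link 3: o_3 = (0.6378, -4.1733, 3.0000)
after link 4: o_4 = (-2.7083, -1.2062, 3.0000)
after link 5: o_5 = (-0.2083, -5.5363, 6.0000)
after link 6: o_6 = (-2.8064, -7.0363, 1.0000)

-2.806 -7.036 1.000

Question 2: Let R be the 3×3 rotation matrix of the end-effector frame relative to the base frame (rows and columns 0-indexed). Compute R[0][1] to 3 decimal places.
0.866

End-effector y-axis (col 1 of R) = (0.8660,0.5000,-0.0000)
R[0][1] = 0.8660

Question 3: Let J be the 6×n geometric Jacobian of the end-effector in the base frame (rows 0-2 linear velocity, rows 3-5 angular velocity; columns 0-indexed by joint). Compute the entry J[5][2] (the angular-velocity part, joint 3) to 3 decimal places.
1.000

axis z_2 = (0.0000,0.0000,1.0000); lever o_n−o_2 = (-6.3419,-2.0865,1.0000)
cross product → J_v[:, 2] = (2.0865,-6.3419,0.0000)
J_ω[:, 2] = z_2
entry J[5][2] = 1.0000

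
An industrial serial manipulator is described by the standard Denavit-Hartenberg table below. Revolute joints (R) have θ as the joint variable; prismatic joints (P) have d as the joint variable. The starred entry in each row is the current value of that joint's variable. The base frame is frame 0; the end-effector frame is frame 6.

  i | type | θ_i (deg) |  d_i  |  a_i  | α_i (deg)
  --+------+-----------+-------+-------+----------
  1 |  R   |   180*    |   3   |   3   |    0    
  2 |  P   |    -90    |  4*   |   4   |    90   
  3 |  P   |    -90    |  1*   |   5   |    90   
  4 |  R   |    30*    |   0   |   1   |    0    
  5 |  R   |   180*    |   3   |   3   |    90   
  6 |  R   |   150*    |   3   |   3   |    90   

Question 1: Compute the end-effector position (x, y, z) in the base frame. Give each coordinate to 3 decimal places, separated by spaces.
after link 1: o_1 = (-3.0000, 0.0000, 3.0000)
after link 2: o_2 = (-3.0000, 4.0000, 7.0000)
after link 3: o_3 = (-2.0000, 4.0000, 2.0000)
after link 4: o_4 = (-1.5000, 4.0000, 1.1340)
after link 5: o_5 = (-3.0000, 1.0000, 3.7321)
after link 6: o_6 = (0.8971, -0.5000, 2.9821)

0.897 -0.500 2.982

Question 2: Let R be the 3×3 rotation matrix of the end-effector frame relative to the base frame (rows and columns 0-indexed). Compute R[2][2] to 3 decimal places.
End-effector z-axis (col 2 of R) = (-0.2500,-0.8660,0.4330)
R[2][2] = 0.4330

0.433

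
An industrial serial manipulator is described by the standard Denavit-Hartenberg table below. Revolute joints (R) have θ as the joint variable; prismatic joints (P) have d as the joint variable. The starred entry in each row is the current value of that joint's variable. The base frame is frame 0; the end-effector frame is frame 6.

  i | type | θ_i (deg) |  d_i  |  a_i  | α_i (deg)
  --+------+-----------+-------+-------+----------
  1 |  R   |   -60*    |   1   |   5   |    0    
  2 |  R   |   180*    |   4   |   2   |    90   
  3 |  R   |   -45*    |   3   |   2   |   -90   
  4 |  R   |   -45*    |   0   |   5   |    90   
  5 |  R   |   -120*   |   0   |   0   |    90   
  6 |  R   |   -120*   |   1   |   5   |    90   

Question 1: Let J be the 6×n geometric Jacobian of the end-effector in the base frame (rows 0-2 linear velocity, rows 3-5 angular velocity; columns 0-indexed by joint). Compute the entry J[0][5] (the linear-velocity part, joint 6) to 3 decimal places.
axis z_5 = (-0.4906,-0.3750,0.7866); lever o_n−o_5 = (-4.5373,2.2781,-0.4726)
cross product → J_v[:, 5] = (-1.6147,-3.8007,-2.8191)
J_ω[:, 5] = z_5
entry J[0][5] = -1.6147

-1.615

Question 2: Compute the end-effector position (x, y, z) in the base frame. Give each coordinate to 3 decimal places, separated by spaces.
after link 1: o_1 = (2.5000, -4.3301, 1.0000)
after link 2: o_2 = (1.5000, -2.5981, 5.0000)
after link 3: o_3 = (3.3910, 0.1267, 3.5858)
after link 4: o_4 = (5.2028, 4.0595, 1.0858)
after link 5: o_5 = (5.2028, 4.0595, 1.0858)
after link 6: o_6 = (0.6655, 6.3376, 0.6132)

0.666 6.338 0.613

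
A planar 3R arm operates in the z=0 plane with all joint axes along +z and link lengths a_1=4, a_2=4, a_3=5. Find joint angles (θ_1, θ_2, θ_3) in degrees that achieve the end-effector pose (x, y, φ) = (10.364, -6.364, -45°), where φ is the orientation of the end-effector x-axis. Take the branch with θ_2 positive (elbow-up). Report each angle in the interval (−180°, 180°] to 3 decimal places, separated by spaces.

wrist centre = target − a_3·(cos φ, sin φ) = (6.8285, -2.8285)
cos θ_2 = (54.6282−4²−4²)/(2·4·4) = 0.7071; θ_2 = 44.9981° (elbow-up)
β = atan2(-2.8285,6.8285) = -22.5002°; ψ = atan2(2.8283,6.8285) = 22.4990°
θ_1 = β − ψ = -44.9992°
θ_3 = φ − θ_1 − θ_2 = -44.9989° (wrapped to (-180°,180°])

-44.999 44.998 -44.999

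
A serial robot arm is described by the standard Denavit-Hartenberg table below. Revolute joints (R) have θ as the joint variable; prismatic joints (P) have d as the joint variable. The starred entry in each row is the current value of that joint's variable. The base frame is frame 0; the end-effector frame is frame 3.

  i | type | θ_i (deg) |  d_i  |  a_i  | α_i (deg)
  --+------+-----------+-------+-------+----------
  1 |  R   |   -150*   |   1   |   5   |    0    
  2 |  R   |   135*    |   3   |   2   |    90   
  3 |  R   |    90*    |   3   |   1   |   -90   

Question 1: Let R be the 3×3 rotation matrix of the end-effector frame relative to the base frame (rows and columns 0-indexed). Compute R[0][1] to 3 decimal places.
End-effector y-axis (col 1 of R) = (0.2588,0.9659,-0.0000)
R[0][1] = 0.2588

0.259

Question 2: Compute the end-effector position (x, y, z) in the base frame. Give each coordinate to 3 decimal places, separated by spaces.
-3.175 -5.915 5.000

after link 1: o_1 = (-4.3301, -2.5000, 1.0000)
after link 2: o_2 = (-2.3983, -3.0176, 4.0000)
after link 3: o_3 = (-3.1747, -5.9154, 5.0000)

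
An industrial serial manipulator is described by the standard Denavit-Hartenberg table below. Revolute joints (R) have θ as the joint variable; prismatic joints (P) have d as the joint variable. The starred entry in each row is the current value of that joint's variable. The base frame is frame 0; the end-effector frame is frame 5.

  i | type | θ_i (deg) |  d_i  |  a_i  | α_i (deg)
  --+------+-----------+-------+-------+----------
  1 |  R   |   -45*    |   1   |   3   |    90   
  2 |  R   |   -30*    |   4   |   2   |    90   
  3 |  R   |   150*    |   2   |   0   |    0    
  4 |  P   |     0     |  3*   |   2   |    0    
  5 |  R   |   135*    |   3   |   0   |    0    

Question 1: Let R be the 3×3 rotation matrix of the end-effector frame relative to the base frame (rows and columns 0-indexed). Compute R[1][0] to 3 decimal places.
0.525

End-effector x-axis (col 0 of R) = (0.8415,0.5245,-0.1294)
R[1][0] = 0.5245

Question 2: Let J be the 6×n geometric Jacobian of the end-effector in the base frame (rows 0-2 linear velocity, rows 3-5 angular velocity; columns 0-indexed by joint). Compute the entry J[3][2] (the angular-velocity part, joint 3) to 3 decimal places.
axis z_2 = (-0.3536,0.3536,-0.8660); lever o_n−o_2 = (-4.5962,3.1820,-6.0622)
cross product → J_v[:, 2] = (0.6124,1.8371,0.5000)
J_ω[:, 2] = z_2
entry J[3][2] = -0.3536

-0.354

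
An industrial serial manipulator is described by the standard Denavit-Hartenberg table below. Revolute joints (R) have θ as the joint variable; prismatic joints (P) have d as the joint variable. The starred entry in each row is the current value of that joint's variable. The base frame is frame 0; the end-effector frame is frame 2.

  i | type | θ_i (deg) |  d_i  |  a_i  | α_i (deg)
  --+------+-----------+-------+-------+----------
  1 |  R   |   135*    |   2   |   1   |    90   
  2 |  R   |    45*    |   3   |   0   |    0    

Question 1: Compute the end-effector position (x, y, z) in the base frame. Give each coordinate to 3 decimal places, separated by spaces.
1.414 2.828 2.000

after link 1: o_1 = (-0.7071, 0.7071, 2.0000)
after link 2: o_2 = (1.4142, 2.8284, 2.0000)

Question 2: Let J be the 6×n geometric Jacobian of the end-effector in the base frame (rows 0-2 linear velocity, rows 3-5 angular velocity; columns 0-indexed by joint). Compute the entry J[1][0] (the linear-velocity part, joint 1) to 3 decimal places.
axis z_0 = ẑ; lever o_n−o_0 = (1.4142,2.8284,2.0000)
cross product → J_v[:, 0] = (-2.8284,1.4142,0.0000)
J_ω[:, 0] = z_0
entry J[1][0] = 1.4142

1.414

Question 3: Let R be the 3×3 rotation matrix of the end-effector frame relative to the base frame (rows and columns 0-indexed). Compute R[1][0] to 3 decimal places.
End-effector x-axis (col 0 of R) = (-0.5000,0.5000,0.7071)
R[1][0] = 0.5000

0.500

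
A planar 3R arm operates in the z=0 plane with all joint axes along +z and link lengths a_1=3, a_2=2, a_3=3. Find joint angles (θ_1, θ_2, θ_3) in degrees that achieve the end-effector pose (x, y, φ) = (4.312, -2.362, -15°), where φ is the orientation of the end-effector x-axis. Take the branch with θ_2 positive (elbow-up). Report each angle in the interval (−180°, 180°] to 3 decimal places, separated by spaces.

-89.995 135.005 -60.010

wrist centre = target − a_3·(cos φ, sin φ) = (1.4142, -1.5855)
cos θ_2 = (4.5140−3²−2²)/(2·3·2) = -0.7072; θ_2 = 135.0050° (elbow-up)
β = atan2(-1.5855,1.4142) = -48.2687°; ψ = atan2(1.4141,1.5857) = 41.7265°
θ_1 = β − ψ = -89.9952°
θ_3 = φ − θ_1 − θ_2 = -60.0099° (wrapped to (-180°,180°])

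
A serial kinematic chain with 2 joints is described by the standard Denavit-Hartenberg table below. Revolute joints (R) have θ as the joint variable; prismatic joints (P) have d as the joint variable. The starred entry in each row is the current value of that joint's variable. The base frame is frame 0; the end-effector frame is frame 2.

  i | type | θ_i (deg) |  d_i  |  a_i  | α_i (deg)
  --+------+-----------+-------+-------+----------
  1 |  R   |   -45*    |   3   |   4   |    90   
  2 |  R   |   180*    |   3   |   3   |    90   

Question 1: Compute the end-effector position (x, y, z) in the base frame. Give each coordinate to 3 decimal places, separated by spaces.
-1.414 -2.828 3.000

after link 1: o_1 = (2.8284, -2.8284, 3.0000)
after link 2: o_2 = (-1.4142, -2.8284, 3.0000)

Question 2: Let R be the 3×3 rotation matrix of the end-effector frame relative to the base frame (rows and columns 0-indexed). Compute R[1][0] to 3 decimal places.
0.707

End-effector x-axis (col 0 of R) = (-0.7071,0.7071,0.0000)
R[1][0] = 0.7071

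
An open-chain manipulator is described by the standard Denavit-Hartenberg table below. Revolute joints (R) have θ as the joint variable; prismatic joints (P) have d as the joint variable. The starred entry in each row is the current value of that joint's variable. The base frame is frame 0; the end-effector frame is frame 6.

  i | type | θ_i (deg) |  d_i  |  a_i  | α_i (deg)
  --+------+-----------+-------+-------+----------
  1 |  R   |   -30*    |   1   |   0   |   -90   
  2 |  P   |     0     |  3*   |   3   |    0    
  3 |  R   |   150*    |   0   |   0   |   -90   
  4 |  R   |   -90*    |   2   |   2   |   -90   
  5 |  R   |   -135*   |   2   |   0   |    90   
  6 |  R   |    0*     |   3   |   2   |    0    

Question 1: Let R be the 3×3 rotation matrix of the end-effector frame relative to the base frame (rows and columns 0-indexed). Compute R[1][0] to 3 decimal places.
-0.436

End-effector x-axis (col 0 of R) = (-0.6597,-0.4356,0.6124)
R[1][0] = -0.4356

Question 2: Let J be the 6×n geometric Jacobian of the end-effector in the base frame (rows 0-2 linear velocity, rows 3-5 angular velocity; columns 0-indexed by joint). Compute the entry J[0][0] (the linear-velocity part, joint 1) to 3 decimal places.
axis z_0 = ẑ; lever o_n−o_0 = (1.2705,0.9575,1.1197)
cross product → J_v[:, 0] = (-0.9575,1.2705,0.0000)
J_ω[:, 0] = z_0
entry J[0][0] = -0.9575

-0.958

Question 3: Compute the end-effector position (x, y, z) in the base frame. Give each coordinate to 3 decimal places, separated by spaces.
after link 1: o_1 = (0.0000, 0.0000, 1.0000)
after link 2: o_2 = (4.0981, 1.0981, 1.0000)
after link 3: o_3 = (4.0981, 1.0981, 1.0000)
after link 4: o_4 = (4.2321, 3.3301, 2.7321)
after link 5: o_5 = (2.7321, 4.1962, 1.7321)
after link 6: o_6 = (1.2705, 0.9575, 1.1197)

1.270 0.958 1.120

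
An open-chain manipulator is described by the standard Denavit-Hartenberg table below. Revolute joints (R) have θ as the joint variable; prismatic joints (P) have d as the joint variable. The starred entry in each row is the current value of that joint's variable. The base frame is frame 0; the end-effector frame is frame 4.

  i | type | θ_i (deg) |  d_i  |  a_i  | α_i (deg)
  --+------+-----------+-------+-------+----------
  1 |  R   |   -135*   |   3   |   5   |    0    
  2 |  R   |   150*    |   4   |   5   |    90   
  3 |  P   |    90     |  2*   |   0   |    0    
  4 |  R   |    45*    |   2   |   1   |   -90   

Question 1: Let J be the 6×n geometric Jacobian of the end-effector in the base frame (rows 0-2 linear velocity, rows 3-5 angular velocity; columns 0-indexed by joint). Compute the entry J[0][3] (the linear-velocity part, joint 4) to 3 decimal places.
axis z_3 = (0.2588,-0.9659,0.0000); lever o_n−o_3 = (-0.1654,-2.1149,0.7071)
cross product → J_v[:, 3] = (-0.6830,-0.1830,-0.7071)
J_ω[:, 3] = z_3
entry J[0][3] = -0.6830

-0.683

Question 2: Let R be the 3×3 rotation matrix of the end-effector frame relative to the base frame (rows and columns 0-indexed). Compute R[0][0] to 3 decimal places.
-0.683

End-effector x-axis (col 0 of R) = (-0.6830,-0.1830,0.7071)
R[0][0] = -0.6830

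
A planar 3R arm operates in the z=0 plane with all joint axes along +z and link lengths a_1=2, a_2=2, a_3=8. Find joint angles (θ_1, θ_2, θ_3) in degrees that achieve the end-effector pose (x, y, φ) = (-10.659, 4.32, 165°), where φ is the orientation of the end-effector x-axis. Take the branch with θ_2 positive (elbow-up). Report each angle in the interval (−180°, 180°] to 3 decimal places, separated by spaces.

wrist centre = target − a_3·(cos φ, sin φ) = (-2.9316, 2.2494)
cos θ_2 = (13.6543−2²−2²)/(2·2·2) = 0.7068; θ_2 = 45.0263° (elbow-up)
β = atan2(2.2494,-2.9316) = 142.5005°; ψ = atan2(1.4149,3.4136) = 22.5132°
θ_1 = β − ψ = 119.9874°
θ_3 = φ − θ_1 − θ_2 = -0.0137° (wrapped to (-180°,180°])

119.987 45.026 -0.014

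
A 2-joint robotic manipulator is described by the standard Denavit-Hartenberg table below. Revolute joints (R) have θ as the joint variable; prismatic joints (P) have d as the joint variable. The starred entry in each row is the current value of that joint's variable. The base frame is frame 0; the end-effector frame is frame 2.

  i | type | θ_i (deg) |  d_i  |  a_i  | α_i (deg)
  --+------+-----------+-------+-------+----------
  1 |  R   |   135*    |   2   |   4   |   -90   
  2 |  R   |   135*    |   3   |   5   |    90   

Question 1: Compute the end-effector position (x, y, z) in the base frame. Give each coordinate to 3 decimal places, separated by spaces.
after link 1: o_1 = (-2.8284, 2.8284, 2.0000)
after link 2: o_2 = (-2.4497, -1.7929, -1.5355)

-2.450 -1.793 -1.536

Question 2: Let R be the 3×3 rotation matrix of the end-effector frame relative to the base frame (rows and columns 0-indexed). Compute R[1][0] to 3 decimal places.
-0.500

End-effector x-axis (col 0 of R) = (0.5000,-0.5000,-0.7071)
R[1][0] = -0.5000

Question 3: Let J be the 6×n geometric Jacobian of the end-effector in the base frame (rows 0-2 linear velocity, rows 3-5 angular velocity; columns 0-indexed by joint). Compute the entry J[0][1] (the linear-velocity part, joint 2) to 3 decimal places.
2.500

axis z_1 = (-0.7071,-0.7071,0.0000); lever o_n−o_1 = (0.3787,-4.6213,-3.5355)
cross product → J_v[:, 1] = (2.5000,-2.5000,3.5355)
J_ω[:, 1] = z_1
entry J[0][1] = 2.5000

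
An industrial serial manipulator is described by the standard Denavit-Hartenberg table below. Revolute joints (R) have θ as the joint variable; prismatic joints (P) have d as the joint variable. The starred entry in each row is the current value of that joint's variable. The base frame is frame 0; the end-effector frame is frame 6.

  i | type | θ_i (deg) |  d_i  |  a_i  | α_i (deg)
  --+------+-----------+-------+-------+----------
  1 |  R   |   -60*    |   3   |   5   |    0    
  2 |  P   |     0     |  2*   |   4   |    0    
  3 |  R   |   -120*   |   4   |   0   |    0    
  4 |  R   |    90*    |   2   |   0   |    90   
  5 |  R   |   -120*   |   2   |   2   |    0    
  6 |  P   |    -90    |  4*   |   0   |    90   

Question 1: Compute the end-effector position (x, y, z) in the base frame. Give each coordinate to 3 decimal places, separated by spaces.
-1.500 -6.794 9.268

after link 1: o_1 = (2.5000, -4.3301, 3.0000)
after link 2: o_2 = (4.5000, -7.7942, 5.0000)
after link 3: o_3 = (4.5000, -7.7942, 9.0000)
after link 4: o_4 = (4.5000, -7.7942, 11.0000)
after link 5: o_5 = (2.5000, -6.7942, 9.2679)
after link 6: o_6 = (-1.5000, -6.7942, 9.2679)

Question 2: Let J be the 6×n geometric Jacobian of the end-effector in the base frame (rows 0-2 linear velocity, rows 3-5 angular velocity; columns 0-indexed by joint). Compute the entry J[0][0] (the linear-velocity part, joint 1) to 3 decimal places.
6.794

axis z_0 = ẑ; lever o_n−o_0 = (-1.5000,-6.7942,9.2679)
cross product → J_v[:, 0] = (6.7942,-1.5000,0.0000)
J_ω[:, 0] = z_0
entry J[0][0] = 6.7942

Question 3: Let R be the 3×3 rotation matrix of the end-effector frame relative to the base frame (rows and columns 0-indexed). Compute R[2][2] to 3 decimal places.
End-effector z-axis (col 2 of R) = (0.0000,-0.5000,0.8660)
R[2][2] = 0.8660

0.866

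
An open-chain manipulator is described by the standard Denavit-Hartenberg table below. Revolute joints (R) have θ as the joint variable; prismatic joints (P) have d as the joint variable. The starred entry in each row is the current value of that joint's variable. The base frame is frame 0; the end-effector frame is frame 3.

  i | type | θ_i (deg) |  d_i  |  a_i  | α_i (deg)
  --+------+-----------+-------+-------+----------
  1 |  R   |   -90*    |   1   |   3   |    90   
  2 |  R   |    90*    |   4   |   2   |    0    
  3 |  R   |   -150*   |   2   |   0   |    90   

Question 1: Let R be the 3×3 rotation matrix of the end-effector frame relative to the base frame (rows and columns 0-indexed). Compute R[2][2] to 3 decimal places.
End-effector z-axis (col 2 of R) = (-0.0000,0.8660,-0.5000)
R[2][2] = -0.5000

-0.500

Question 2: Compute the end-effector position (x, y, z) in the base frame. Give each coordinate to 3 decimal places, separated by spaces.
after link 1: o_1 = (0.0000, -3.0000, 1.0000)
after link 2: o_2 = (-4.0000, -3.0000, 3.0000)
after link 3: o_3 = (-6.0000, -3.0000, 3.0000)

-6.000 -3.000 3.000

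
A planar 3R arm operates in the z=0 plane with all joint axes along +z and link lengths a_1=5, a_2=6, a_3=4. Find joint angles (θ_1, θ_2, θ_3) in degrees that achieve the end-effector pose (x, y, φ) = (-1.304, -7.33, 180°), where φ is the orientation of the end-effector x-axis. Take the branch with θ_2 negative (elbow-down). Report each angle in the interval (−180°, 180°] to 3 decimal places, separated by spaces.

-19.610 -90.003 -70.387

wrist centre = target − a_3·(cos φ, sin φ) = (2.6960, -7.3300)
cos θ_2 = (60.9973−5²−6²)/(2·5·6) = -0.0000; θ_2 = -90.0026° (elbow-down)
β = atan2(-7.3300,2.6960) = -69.8063°; ψ = atan2(-6.0000,4.9997) = -50.1959°
θ_1 = β − ψ = -19.6104°
θ_3 = φ − θ_1 − θ_2 = -70.3871° (wrapped to (-180°,180°])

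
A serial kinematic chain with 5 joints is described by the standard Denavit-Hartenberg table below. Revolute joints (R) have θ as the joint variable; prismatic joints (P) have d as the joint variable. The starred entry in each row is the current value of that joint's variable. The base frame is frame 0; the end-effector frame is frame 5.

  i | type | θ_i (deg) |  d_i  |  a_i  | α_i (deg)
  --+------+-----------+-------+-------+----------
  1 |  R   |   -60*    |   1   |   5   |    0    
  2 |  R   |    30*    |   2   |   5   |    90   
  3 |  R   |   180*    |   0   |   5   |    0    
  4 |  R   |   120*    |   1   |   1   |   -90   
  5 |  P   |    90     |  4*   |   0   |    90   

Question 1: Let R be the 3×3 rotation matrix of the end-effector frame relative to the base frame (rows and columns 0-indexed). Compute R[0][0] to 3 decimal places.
End-effector x-axis (col 0 of R) = (0.5000,0.8660,-0.0000)
R[0][0] = 0.5000

0.500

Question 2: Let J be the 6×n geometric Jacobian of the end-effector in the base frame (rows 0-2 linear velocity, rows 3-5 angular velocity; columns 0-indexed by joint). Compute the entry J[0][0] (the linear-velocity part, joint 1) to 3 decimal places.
axis z_0 = ẑ; lever o_n−o_0 = (5.4330,-7.1782,4.1340)
cross product → J_v[:, 0] = (7.1782,5.4330,-0.0000)
J_ω[:, 0] = z_0
entry J[0][0] = 7.1782

7.178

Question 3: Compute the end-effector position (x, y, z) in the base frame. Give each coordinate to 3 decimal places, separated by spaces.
after link 1: o_1 = (2.5000, -4.3301, 1.0000)
after link 2: o_2 = (6.8301, -6.8301, 3.0000)
after link 3: o_3 = (2.5000, -4.3301, 3.0000)
after link 4: o_4 = (2.4330, -5.4462, 2.1340)
after link 5: o_5 = (5.4330, -7.1782, 4.1340)

5.433 -7.178 4.134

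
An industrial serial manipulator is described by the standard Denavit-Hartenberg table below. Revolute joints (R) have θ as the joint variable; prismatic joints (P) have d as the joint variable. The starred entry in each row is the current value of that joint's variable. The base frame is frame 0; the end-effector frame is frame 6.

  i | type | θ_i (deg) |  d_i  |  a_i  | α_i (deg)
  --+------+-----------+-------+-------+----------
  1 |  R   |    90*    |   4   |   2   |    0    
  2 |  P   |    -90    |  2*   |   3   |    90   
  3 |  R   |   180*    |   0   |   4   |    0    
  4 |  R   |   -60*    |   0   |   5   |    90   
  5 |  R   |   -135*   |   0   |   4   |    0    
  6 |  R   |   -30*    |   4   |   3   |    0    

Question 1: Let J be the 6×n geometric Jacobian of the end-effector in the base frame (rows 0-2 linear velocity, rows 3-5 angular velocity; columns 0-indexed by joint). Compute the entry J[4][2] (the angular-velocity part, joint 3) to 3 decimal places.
-1.000

axis z_2 = (0.0000,-1.0000,0.0000); lever o_n−o_2 = (-0.1728,3.6049,1.3711)
cross product → J_v[:, 2] = (-1.3711,-0.0000,-0.1728)
J_ω[:, 2] = z_2
entry J[4][2] = -1.0000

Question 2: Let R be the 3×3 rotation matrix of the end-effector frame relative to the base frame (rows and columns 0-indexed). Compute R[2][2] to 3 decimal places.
0.500

End-effector z-axis (col 2 of R) = (0.8660,-0.0000,0.5000)
R[2][2] = 0.5000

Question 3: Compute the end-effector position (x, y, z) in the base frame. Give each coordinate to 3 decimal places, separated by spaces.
after link 1: o_1 = (0.0000, 2.0000, 4.0000)
after link 2: o_2 = (3.0000, 2.0000, 6.0000)
after link 3: o_3 = (-1.0000, 2.0000, 6.0000)
after link 4: o_4 = (-3.5000, 2.0000, 10.3301)
after link 5: o_5 = (-2.0858, 4.8284, 7.8806)
after link 6: o_6 = (2.8272, 5.6049, 7.3711)

2.827 5.605 7.371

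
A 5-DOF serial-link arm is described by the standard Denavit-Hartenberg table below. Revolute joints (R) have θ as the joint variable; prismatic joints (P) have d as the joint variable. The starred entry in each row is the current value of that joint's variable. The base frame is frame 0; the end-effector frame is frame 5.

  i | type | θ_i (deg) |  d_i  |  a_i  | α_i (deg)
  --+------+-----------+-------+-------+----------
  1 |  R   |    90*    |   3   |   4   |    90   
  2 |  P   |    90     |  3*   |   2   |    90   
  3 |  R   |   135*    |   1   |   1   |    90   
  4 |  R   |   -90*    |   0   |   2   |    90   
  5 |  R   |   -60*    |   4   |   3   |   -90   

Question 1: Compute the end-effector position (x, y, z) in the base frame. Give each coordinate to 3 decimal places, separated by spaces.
after link 1: o_1 = (0.0000, 4.0000, 3.0000)
after link 2: o_2 = (3.0000, 4.0000, 5.0000)
after link 3: o_3 = (3.7071, 5.0000, 4.2929)
after link 4: o_4 = (3.7071, 3.0000, 4.2929)
after link 5: o_5 = (-0.9584, 1.5000, 5.2842)

-0.958 1.500 5.284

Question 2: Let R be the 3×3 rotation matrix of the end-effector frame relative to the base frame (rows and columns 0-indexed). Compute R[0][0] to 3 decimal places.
End-effector x-axis (col 0 of R) = (-0.6124,-0.5000,-0.6124)
R[0][0] = -0.6124

-0.612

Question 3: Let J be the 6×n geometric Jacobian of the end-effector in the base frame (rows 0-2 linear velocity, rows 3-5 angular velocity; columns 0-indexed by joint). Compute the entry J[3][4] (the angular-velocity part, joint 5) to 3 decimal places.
-0.707

axis z_4 = (-0.7071,0.0000,0.7071); lever o_n−o_4 = (-4.6655,-1.5000,0.9913)
cross product → J_v[:, 4] = (1.0607,-2.5981,1.0607)
J_ω[:, 4] = z_4
entry J[3][4] = -0.7071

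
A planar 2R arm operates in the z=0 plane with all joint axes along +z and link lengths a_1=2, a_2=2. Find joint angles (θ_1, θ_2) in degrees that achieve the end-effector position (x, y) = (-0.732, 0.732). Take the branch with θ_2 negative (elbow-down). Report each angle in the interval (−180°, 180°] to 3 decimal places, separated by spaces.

cos θ_2 = (1.0716−2²−2²)/(2·2·2) = -0.8660; θ_2 = -150.0021° (elbow-down)
β = atan2(0.7320,-0.7320) = 135.0000°; ψ = atan2(-0.9999,0.2679) = -75.0011°
θ_1 = β − ψ = 210.0011°

-149.999 -150.002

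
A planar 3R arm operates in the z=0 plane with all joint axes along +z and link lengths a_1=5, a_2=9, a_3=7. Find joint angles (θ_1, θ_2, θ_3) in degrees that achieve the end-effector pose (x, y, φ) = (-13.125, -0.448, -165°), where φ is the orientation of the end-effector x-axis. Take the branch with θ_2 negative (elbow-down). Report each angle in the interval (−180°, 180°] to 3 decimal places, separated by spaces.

wrist centre = target − a_3·(cos φ, sin φ) = (-6.3635, 1.3637)
cos θ_2 = (42.3541−5²−9²)/(2·5·9) = -0.7072; θ_2 = -135.0056° (elbow-down)
β = atan2(1.3637,-6.3635) = 167.9042°; ψ = atan2(-6.3633,-1.3646) = -102.1035°
θ_1 = β − ψ = 270.0077°
θ_3 = φ − θ_1 − θ_2 = 59.9979° (wrapped to (-180°,180°])

-89.992 -135.006 59.998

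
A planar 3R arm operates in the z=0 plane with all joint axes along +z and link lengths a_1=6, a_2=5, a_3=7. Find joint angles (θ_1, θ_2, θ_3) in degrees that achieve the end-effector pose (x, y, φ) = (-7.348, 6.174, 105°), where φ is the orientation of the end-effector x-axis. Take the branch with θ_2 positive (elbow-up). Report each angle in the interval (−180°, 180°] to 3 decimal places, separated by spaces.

135.004 120.005 -150.009

wrist centre = target − a_3·(cos φ, sin φ) = (-5.5363, -0.5875)
cos θ_2 = (30.9954−6²−5²)/(2·6·5) = -0.5001; θ_2 = 120.0051° (elbow-up)
β = atan2(-0.5875,-5.5363) = -173.9427°; ψ = atan2(4.3299,3.4996) = 51.0534°
θ_1 = β − ψ = -224.9961°
θ_3 = φ − θ_1 − θ_2 = -150.0090° (wrapped to (-180°,180°])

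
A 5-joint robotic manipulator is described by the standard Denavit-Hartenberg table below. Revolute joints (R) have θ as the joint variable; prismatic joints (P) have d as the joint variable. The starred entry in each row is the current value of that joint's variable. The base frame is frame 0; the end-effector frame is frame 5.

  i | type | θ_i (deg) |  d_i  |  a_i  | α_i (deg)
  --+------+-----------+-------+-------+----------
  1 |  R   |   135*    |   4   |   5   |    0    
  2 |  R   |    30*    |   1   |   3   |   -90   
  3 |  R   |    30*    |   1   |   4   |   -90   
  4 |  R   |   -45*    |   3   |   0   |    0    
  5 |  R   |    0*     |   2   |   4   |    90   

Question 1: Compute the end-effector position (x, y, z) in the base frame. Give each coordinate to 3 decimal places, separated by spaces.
after link 1: o_1 = (-3.5355, 3.5355, 4.0000)
after link 2: o_2 = (-6.4333, 4.3120, 5.0000)
after link 3: o_3 = (-10.0382, 4.2426, 3.0000)
after link 4: o_4 = (-8.5893, 3.8544, 0.4019)
after link 5: o_5 = (-10.7215, 1.4975, -2.7443)

-10.721 1.498 -2.744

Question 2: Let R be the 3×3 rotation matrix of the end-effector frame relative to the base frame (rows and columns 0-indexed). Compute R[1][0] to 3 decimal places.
End-effector x-axis (col 0 of R) = (-0.7745,-0.5245,-0.3536)
R[1][0] = -0.5245

-0.525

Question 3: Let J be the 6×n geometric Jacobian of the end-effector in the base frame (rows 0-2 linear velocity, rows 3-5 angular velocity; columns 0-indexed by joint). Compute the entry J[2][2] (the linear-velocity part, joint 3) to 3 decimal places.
axis z_2 = (-0.2588,-0.9659,0.0000); lever o_n−o_2 = (-4.2881,-2.8145,-7.7443)
cross product → J_v[:, 2] = (7.4805,-2.0044,-3.4136)
J_ω[:, 2] = z_2
entry J[2][2] = -3.4136

-3.414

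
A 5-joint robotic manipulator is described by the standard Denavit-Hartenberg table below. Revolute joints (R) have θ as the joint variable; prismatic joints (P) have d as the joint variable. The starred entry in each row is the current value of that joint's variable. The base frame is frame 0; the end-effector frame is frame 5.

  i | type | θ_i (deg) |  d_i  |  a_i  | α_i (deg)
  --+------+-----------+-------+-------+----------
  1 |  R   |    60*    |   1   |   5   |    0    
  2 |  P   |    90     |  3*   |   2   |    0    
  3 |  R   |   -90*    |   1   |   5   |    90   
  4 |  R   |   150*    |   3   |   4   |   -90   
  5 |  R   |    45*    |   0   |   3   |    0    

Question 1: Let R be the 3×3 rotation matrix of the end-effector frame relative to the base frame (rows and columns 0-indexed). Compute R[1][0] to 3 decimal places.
End-effector x-axis (col 0 of R) = (-0.9186,-0.1768,0.3536)
R[1][0] = -0.1768

-0.177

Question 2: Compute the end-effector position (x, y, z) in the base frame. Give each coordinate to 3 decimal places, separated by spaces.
1.378 4.630 8.061

after link 1: o_1 = (2.5000, 4.3301, 1.0000)
after link 2: o_2 = (0.7679, 5.3301, 4.0000)
after link 3: o_3 = (3.2679, 9.6603, 5.0000)
after link 4: o_4 = (4.1340, 5.1603, 7.0000)
after link 5: o_5 = (1.3783, 4.6299, 8.0607)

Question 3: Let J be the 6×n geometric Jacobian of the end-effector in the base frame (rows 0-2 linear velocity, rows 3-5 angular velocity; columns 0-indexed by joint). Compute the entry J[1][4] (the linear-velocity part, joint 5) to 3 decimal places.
2.652

axis z_4 = (-0.2500,-0.4330,-0.8660); lever o_n−o_4 = (-2.7557,-0.5303,1.0607)
cross product → J_v[:, 4] = (-0.9186,2.6517,-1.0607)
J_ω[:, 4] = z_4
entry J[1][4] = 2.6517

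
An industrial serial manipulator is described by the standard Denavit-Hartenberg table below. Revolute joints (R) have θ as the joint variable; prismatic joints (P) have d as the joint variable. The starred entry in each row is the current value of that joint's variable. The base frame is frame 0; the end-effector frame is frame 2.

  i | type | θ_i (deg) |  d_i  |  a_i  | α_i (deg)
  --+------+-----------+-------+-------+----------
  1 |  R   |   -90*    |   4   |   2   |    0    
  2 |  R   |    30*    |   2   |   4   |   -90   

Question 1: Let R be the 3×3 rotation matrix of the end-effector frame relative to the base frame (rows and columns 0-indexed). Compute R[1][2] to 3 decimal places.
End-effector z-axis (col 2 of R) = (0.8660,0.5000,0.0000)
R[1][2] = 0.5000

0.500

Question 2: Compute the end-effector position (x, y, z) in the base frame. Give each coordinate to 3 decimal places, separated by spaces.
2.000 -5.464 6.000

after link 1: o_1 = (0.0000, -2.0000, 4.0000)
after link 2: o_2 = (2.0000, -5.4641, 6.0000)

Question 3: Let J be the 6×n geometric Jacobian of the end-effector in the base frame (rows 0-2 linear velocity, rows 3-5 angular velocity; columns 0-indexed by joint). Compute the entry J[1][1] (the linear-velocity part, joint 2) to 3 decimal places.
axis z_1 = (0.0000,0.0000,1.0000); lever o_n−o_1 = (2.0000,-3.4641,2.0000)
cross product → J_v[:, 1] = (3.4641,2.0000,-0.0000)
J_ω[:, 1] = z_1
entry J[1][1] = 2.0000

2.000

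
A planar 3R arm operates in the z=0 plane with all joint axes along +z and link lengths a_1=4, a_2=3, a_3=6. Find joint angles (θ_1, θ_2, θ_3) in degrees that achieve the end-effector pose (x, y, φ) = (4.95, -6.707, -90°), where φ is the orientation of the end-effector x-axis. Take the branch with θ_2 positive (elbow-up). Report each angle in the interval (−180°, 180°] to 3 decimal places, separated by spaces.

-44.996 89.994 -134.998

wrist centre = target − a_3·(cos φ, sin φ) = (4.9500, -0.7070)
cos θ_2 = (25.0023−4²−3²)/(2·4·3) = 0.0001; θ_2 = 89.9944° (elbow-up)
β = atan2(-0.7070,4.9500) = -8.1285°; ψ = atan2(3.0000,4.0003) = 36.8679°
θ_1 = β − ψ = -44.9964°
θ_3 = φ − θ_1 − θ_2 = -134.9980° (wrapped to (-180°,180°])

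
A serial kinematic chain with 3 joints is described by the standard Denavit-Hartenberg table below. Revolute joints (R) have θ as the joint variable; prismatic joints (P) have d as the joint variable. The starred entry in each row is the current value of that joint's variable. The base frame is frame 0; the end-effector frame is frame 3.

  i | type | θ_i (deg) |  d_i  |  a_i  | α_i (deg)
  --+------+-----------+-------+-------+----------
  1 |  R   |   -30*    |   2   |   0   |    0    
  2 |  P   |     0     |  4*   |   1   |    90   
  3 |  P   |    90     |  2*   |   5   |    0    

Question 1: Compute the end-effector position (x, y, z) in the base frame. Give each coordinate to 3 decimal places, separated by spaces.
after link 1: o_1 = (0.0000, 0.0000, 2.0000)
after link 2: o_2 = (0.8660, -0.5000, 6.0000)
after link 3: o_3 = (-0.1340, -2.2321, 11.0000)

-0.134 -2.232 11.000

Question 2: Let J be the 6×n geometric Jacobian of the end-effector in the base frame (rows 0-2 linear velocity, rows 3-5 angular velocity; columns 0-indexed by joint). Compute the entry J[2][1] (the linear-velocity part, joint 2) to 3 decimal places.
prismatic axis z_1 = (0.0000,0.0000,1.0000)
J_v[:, 1] = z_1; J_ω[:, 1] = (0,0,0)
entry J[2][1] = 1.0000

1.000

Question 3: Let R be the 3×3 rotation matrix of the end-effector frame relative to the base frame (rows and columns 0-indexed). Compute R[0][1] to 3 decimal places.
-0.866

End-effector y-axis (col 1 of R) = (-0.8660,0.5000,0.0000)
R[0][1] = -0.8660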